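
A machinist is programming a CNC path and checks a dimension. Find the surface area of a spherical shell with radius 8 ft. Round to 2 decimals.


Shape: sphere
Radius r = 8 ft
Formula: SA = 4 * pi * r^2
r^2 = 64
SA = 4 * pi * 64
SA = 256 * pi
SA = 804.25
804.25 ft^2


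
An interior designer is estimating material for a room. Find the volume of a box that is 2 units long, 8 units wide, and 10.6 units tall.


Shape: rectangular prism
l = 2 units, w = 8 units, h = 10.6 units
Formula: V = l * w * h
V = 2 * 8 * 10.6
V = 16 * 10.6
V = 169.6
169.6 units^3


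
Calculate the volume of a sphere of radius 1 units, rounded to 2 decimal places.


Shape: sphere
Radius r = 1 units
Formula: V = (4/3) * pi * r^3
r^3 = 1
(4/3) * 1 = 1.333333
V = 1.333333 * pi
V = 4.19
4.19 units^3


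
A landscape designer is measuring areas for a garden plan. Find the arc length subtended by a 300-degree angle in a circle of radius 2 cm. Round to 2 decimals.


Shape: circular arc
Radius r = 2 cm, Angle = 300 degrees
Formula: L = (angle/360) * 2 * pi * r
2 * pi * r = 4 * pi
L = (300/360) * 4 * pi
L = 3.333333 * pi
L = 10.47
10.47 cm


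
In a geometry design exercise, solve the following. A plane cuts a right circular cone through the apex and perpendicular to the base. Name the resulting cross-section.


Solid: right circular cone
Cutting plane: through the apex and perpendicular to the base
Visualize the intersection of the plane with the solid's surface.
The boundary of the cut region is a isosceles triangle.
isosceles triangle


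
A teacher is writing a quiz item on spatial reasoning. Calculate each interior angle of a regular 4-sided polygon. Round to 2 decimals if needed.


Shape: regular square (4 sides)
Formula: interior angle = (n - 2) * 180 / n
(n - 2) = 2
(n - 2) * 180 = 360
angle = 360 / 4
angle = 90
90 degrees


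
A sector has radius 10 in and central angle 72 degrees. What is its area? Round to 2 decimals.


Shape: circular sector
Radius r = 10 in, Angle = 72 degrees
Formula: A = (angle/360) * pi * r^2
r^2 = 100
Fraction of circle = 72/360
A = (72/360) * pi * 100
A = 20 * pi
A = 62.83
62.83 in^2


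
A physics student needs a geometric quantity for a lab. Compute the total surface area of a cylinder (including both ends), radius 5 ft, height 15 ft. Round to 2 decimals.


Shape: closed cylinder
Radius r = 5 ft, Height h = 15 ft
Formula: SA = 2*pi*r^2 + 2*pi*r*h = 2*pi*r*(r + h)
r + h = 20
2 * r * (r + h) = 2 * 5 * 20 = 200
SA = 200 * pi
SA = 628.32
628.32 ft^2


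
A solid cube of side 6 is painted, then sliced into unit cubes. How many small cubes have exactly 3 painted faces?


Large cube: 6 x 6 x 6, cut into unit cubes.
Cubes with 3 painted faces are at the corners. A cube always has 8 corners.
Count = 8
8 unit cubes


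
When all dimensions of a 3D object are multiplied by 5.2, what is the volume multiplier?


Linear scale factor k = 5.2
Rule: under a linear scaling by k, volumes scale by k^3.
k^3 = 5.2 * 5.2 * 5.2
k^3 = 27.04 * 5.2
k^3 = 140.608
Volume scales by a factor of 140.608.
140.608 (dimensionless)


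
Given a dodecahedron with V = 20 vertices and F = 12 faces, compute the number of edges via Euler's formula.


Polyhedron: dodecahedron
Euler's formula for convex polyhedra: V - E + F = 2
Given: V = 20 vertices and F = 12 faces
Solve for E:
E = V + F - 2 = 20 + 12 - 2 = 30
30 edges


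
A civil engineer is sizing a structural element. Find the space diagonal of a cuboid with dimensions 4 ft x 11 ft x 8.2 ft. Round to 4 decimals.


Shape: rectangular box (space diagonal)
l = 4 ft, w = 11 ft, h = 8.2 ft
Visualize: the diagonal of the base, then a right triangle with that diagonal and the height.
Formula: d = sqrt(l^2 + w^2 + h^2)
l^2 + w^2 + h^2 = 16 + 121 + 67.24 = 204.24
d = sqrt(204.24)
d = 14.2913
14.2913 ft


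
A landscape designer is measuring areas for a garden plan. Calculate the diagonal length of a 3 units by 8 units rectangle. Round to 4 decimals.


Shape: rectangle (diagonal via Pythagoras)
Sides: 3 units and 8 units
Formula: d = sqrt(l^2 + w^2)
l^2 = 9, w^2 = 64
l^2 + w^2 = 73
d = sqrt(73)
d = 8.544
8.544 units


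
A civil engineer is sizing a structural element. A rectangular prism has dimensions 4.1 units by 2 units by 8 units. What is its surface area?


Shape: rectangular prism
l = 4.1 units, w = 2 units, h = 8 units
Formula: SA = 2(lw + lh + wh)
lw = 8.2, lh = 32.8, wh = 16
lw + lh + wh = 57
SA = 2 * 57
SA = 114
114 units^2


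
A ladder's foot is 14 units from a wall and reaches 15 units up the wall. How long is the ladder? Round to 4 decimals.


Shape: right triangle
Legs a = 14 units, b = 15 units
Formula: c = sqrt(a^2 + b^2)
a^2 = 196, b^2 = 225
a^2 + b^2 = 421
c = sqrt(421)
c = 20.5183
20.5183 units


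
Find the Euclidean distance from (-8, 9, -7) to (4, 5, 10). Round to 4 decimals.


3D distance between two points
P1 = (-8, 9, -7), P2 = (4, 5, 10)
Formula: d = sqrt((x2-x1)^2 + (y2-y1)^2 + (z2-z1)^2)
dx = 4 - -8 = 12
dy = 5 - 9 = -4
dz = 10 - -7 = 17
dx^2 + dy^2 + dz^2 = 144 + 16 + 289 = 449
d = sqrt(449)
d = 21.1896
21.1896 units


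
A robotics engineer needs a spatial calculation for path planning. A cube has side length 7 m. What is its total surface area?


Shape: cube
Side s = 7 m
A cube has 6 square faces.
Formula: SA = 6 * s^2
s^2 = 49
SA = 6 * 49
SA = 294
294 m^2


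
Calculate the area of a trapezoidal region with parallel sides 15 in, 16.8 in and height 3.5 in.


Shape: trapezoid
Parallel sides a = 15 in, b = 16.8 in; Height h = 3.5 in
Formula: A = (a + b) * h / 2
a + b = 15 + 16.8 = 31.8
A = 31.8 * 3.5 / 2
A = 111.3 / 2
A = 55.65
55.65 in^2


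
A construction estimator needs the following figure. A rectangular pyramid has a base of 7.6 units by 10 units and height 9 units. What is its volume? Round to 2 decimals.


Shape: rectangular pyramid
Base: 7.6 units x 10 units, Height h = 9 units
Formula: V = (1/3) * base_area * h
base_area = 7.6 * 10 = 76
base_area * h = 76 * 9 = 684
V = 684 / 3
V = 228
228 units^3


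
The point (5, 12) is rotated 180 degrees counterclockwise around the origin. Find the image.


Transformation: rotation about the origin
Original point: (5, 12)
Rule for 180 deg: (x, y) -> (-x, -y)
Apply: (5, 12) -> (-5, -12)
(-5, -12)


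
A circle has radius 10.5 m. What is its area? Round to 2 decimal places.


Shape: circle
Radius r = 10.5 m
Formula: A = pi * r^2
r^2 = 10.5^2 = 110.25
A = pi * 110.25
A = 346.36
346.36 m^2


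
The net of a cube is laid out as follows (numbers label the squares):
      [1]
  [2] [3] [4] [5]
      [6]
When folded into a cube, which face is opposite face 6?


Net: cross layout. Take square 3 as the base (bottom).
Fold the four squares in the horizontal row up around 3: 2 -> left, 4 -> right, 5 wraps to the top.
Fold 1 and 6 up from 3: 1 -> back, 6 -> front.
Opposite pairs are therefore: (1, 6), (2, 4), (3, 5).
Face 6 is opposite face 1.
face 1


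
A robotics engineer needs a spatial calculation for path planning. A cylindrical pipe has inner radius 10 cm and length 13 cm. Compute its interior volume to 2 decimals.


Shape: cylinder
Radius r = 10 cm, Height h = 13 cm
Formula: V = pi * r^2 * h
r^2 = 100
V = pi * 100 * 13
V = 1300 * pi
V = 4084.07
4084.07 cm^3


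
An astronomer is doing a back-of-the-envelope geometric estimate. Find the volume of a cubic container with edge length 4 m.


Shape: cube
Side s = 4 m
Formula: V = s^3
V = 4 * 4 * 4
V = 16 * 4
V = 64
64 m^3


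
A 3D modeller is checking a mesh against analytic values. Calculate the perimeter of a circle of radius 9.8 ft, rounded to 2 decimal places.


Shape: circle
Radius r = 9.8 ft
Formula: C = 2 * pi * r
C = 2 * pi * 9.8
C = 19.6 * pi
C = 61.58
61.58 ft


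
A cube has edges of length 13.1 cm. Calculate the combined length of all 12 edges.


Shape: cube
Side s = 13.1 cm
A cube has 12 edges, all equal.
Formula: total edge length = 12 * s
Total = 12 * 13.1
Total = 157.2
157.2 cm


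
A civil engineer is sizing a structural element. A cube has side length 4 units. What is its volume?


Shape: cube
Side s = 4 units
Formula: V = s^3
V = 4 * 4 * 4
V = 16 * 4
V = 64
64 units^3


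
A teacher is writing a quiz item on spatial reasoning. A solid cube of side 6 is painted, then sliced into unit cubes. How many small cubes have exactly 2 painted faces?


Large cube: 6 x 6 x 6, cut into unit cubes.
n = 6, so n - 2 = 4
Cubes with 2 painted faces lie along the edges, excluding corners.
A cube has 12 edges; each contributes (n - 2) = 4 such cubes.
Count = 12 * 4 = 48
48 unit cubes


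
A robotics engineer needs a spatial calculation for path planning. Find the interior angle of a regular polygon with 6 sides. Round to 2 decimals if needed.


Shape: regular hexagon (6 sides)
Formula: interior angle = (n - 2) * 180 / n
(n - 2) = 4
(n - 2) * 180 = 720
angle = 720 / 6
angle = 120
120 degrees


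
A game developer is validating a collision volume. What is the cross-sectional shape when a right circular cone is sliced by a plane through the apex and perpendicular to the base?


Solid: right circular cone
Cutting plane: through the apex and perpendicular to the base
Visualize the intersection of the plane with the solid's surface.
The boundary of the cut region is a isosceles triangle.
isosceles triangle


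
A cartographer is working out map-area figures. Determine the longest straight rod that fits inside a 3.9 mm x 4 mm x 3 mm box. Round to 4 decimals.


Shape: rectangular box (space diagonal)
l = 3.9 mm, w = 4 mm, h = 3 mm
Visualize: the diagonal of the base, then a right triangle with that diagonal and the height.
Formula: d = sqrt(l^2 + w^2 + h^2)
l^2 + w^2 + h^2 = 15.21 + 16 + 9 = 40.21
d = sqrt(40.21)
d = 6.3411
6.3411 mm


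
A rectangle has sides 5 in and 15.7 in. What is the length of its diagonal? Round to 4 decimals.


Shape: rectangle (diagonal via Pythagoras)
Sides: 5 in and 15.7 in
Formula: d = sqrt(l^2 + w^2)
l^2 = 25, w^2 = 246.49
l^2 + w^2 = 271.49
d = sqrt(271.49)
d = 16.477
16.477 in


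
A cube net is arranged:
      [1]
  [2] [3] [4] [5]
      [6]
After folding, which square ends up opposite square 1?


Net: cross layout. Take square 3 as the base (bottom).
Fold the four squares in the horizontal row up around 3: 2 -> left, 4 -> right, 5 wraps to the top.
Fold 1 and 6 up from 3: 1 -> back, 6 -> front.
Opposite pairs are therefore: (1, 6), (2, 4), (3, 5).
Face 1 is opposite face 6.
face 6


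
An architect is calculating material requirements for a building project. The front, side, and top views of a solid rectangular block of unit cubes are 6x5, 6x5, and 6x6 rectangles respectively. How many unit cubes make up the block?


Orthographic views of a solid rectangular block:
Front view 6 x 5 -> length = 6, height = 5
Side view 6 x 5 -> width = 6, height = 5 (consistent)
Top view 6 x 6 -> confirms length = 6, width = 6
The block is 6 x 6 x 5.
Total unit cubes = 6 * 6 * 5 = 180
180 unit cubes


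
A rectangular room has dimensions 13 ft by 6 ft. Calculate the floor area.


Shape: rectangle
Length l = 13 ft, Width w = 6 ft
Formula: A = l * w
A = 13 * 6
A = 78
78 ft^2


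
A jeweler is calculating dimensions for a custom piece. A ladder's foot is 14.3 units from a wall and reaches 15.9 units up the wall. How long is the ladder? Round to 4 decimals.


Shape: right triangle
Legs a = 14.3 units, b = 15.9 units
Formula: c = sqrt(a^2 + b^2)
a^2 = 204.49, b^2 = 252.81
a^2 + b^2 = 457.3
c = sqrt(457.3)
c = 21.3846
21.3846 units


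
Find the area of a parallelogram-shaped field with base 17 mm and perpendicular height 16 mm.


Shape: parallelogram
Base b = 17 mm, Height h = 16 mm
Formula: A = b * h
A = 17 * 16
A = 272
272 mm^2


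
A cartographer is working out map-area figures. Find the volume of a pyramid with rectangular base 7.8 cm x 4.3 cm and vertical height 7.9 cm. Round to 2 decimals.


Shape: rectangular pyramid
Base: 7.8 cm x 4.3 cm, Height h = 7.9 cm
Formula: V = (1/3) * base_area * h
base_area = 7.8 * 4.3 = 33.54
base_area * h = 33.54 * 7.9 = 264.966
V = 264.966 / 3
V = 88.32
88.32 cm^3


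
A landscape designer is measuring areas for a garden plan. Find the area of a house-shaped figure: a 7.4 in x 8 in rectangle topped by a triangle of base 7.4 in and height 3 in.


Composite shape: rectangle + triangle
Rectangle area = 7.4 * 8 = 59.2
Triangle area = 0.5 * 7.4 * 3 = 11.1
Total = 59.2 + 11.1
Total = 70.3
70.3 in^2


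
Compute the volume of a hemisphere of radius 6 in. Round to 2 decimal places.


Shape: hemisphere (half of a sphere)
Radius r = 6 in
Formula: V = (1/2) * (4/3) * pi * r^3 = (2/3) * pi * r^3
r^3 = 216
(2/3) * 216 = 144
V = 144 * pi
V = 452.39
452.39 in^3


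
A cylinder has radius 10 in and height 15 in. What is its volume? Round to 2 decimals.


Shape: cylinder
Radius r = 10 in, Height h = 15 in
Formula: V = pi * r^2 * h
r^2 = 100
V = pi * 100 * 15
V = 1500 * pi
V = 4712.39
4712.39 in^3


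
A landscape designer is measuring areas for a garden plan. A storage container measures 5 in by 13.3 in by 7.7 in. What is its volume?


Shape: rectangular prism
l = 5 in, w = 13.3 in, h = 7.7 in
Formula: V = l * w * h
V = 5 * 13.3 * 7.7
V = 66.5 * 7.7
V = 512.05
512.05 in^3


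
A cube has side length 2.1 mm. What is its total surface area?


Shape: cube
Side s = 2.1 mm
A cube has 6 square faces.
Formula: SA = 6 * s^2
s^2 = 4.41
SA = 6 * 4.41
SA = 26.46
26.46 mm^2


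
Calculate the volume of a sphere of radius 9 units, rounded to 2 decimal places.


Shape: sphere
Radius r = 9 units
Formula: V = (4/3) * pi * r^3
r^3 = 729
(4/3) * 729 = 972
V = 972 * pi
V = 3053.63
3053.63 units^3


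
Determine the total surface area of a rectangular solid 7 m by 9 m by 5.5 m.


Shape: rectangular prism
l = 7 m, w = 9 m, h = 5.5 m
Formula: SA = 2(lw + lh + wh)
lw = 63, lh = 38.5, wh = 49.5
lw + lh + wh = 151
SA = 2 * 151
SA = 302
302 m^2


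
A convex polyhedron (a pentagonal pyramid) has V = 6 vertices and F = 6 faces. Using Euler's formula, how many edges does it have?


Polyhedron: pentagonal pyramid
Euler's formula for convex polyhedra: V - E + F = 2
Given: V = 6 vertices and F = 6 faces
Solve for E:
E = V + F - 2 = 6 + 6 - 2 = 10
10 edges


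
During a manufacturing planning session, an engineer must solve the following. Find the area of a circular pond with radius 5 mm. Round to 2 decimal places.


Shape: circle
Radius r = 5 mm
Formula: A = pi * r^2
r^2 = 5^2 = 25
A = pi * 25
A = 78.54
78.54 mm^2


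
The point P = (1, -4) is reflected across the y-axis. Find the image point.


Transformation: reflection
Original point: (1, -4)
Rule for reflection over the y-axis: (x, y) -> (-x, y)
Apply: (1, -4) -> (-1, -4)
(-1, -4)


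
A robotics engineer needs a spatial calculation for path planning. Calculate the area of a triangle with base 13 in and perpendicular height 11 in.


Shape: triangle
Base b = 13 in, Height h = 11 in
Formula: A = (1/2) * b * h
A = 0.5 * 13 * 11
A = 0.5 * 143
A = 71.5
71.5 in^2


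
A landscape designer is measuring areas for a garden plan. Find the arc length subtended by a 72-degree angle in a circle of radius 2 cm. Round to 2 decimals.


Shape: circular arc
Radius r = 2 cm, Angle = 72 degrees
Formula: L = (angle/360) * 2 * pi * r
2 * pi * r = 4 * pi
L = (72/360) * 4 * pi
L = 0.8 * pi
L = 2.51
2.51 cm


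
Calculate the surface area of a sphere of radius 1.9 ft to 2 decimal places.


Shape: sphere
Radius r = 1.9 ft
Formula: SA = 4 * pi * r^2
r^2 = 3.61
SA = 4 * pi * 3.61
SA = 14.44 * pi
SA = 45.36
45.36 ft^2


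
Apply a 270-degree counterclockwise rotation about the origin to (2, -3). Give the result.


Transformation: rotation about the origin
Original point: (2, -3)
Rule for 270 deg counterclockwise: (x, y) -> (y, -x)
Apply: (2, -3) -> (-3, -2)
(-3, -2)


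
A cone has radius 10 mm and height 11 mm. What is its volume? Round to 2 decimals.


Shape: cone
Radius r = 10 mm, Height h = 11 mm
Formula: V = (1/3) * pi * r^2 * h
r^2 = 100
pi * r^2 * h = pi * 100 * 11 = 1100 * pi
V = 1100 * pi / 3
V = 1151.92
1151.92 mm^3


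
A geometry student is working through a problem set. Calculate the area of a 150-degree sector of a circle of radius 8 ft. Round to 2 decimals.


Shape: circular sector
Radius r = 8 ft, Angle = 150 degrees
Formula: A = (angle/360) * pi * r^2
r^2 = 64
Fraction of circle = 150/360
A = (150/360) * pi * 64
A = 26.666667 * pi
A = 83.78
83.78 ft^2


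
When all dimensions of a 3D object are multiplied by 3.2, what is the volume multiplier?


Linear scale factor k = 3.2
Rule: under a linear scaling by k, volumes scale by k^3.
k^3 = 3.2 * 3.2 * 3.2
k^3 = 10.24 * 3.2
k^3 = 32.768
Volume scales by a factor of 32.768.
32.768 (dimensionless)


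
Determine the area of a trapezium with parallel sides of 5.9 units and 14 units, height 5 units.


Shape: trapezoid
Parallel sides a = 5.9 units, b = 14 units; Height h = 5 units
Formula: A = (a + b) * h / 2
a + b = 5.9 + 14 = 19.9
A = 19.9 * 5 / 2
A = 99.5 / 2
A = 49.75
49.75 units^2


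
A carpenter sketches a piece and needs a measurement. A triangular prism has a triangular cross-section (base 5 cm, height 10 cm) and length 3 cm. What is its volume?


Shape: triangular prism
Triangle base = 5 cm, triangle height = 10 cm, prism length L = 3 cm
Formula: V = (1/2 * b * h_tri) * L
Cross-section area = 0.5 * 5 * 10 = 25
V = 25 * 3
V = 75
75 cm^3


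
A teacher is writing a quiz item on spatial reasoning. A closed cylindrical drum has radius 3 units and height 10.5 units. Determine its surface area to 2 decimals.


Shape: closed cylinder
Radius r = 3 units, Height h = 10.5 units
Formula: SA = 2*pi*r^2 + 2*pi*r*h = 2*pi*r*(r + h)
r + h = 13.5
2 * r * (r + h) = 2 * 3 * 13.5 = 81
SA = 81 * pi
SA = 254.47
254.47 units^2


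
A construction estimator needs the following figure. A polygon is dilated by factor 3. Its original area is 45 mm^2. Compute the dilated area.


Linear scale factor k = 3
Original area = 45 mm^2
Rule: under a linear scaling by k, areas scale by k^2.
k^2 = 3^2 = 9
New area = 45 * 9
New area = 405
405 mm^2


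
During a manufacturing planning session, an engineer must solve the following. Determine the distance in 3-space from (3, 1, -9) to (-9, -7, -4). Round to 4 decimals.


3D distance between two points
P1 = (3, 1, -9), P2 = (-9, -7, -4)
Formula: d = sqrt((x2-x1)^2 + (y2-y1)^2 + (z2-z1)^2)
dx = -9 - 3 = -12
dy = -7 - 1 = -8
dz = -4 - -9 = 5
dx^2 + dy^2 + dz^2 = 144 + 64 + 25 = 233
d = sqrt(233)
d = 15.2643
15.2643 units


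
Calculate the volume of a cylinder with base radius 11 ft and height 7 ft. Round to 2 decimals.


Shape: cylinder
Radius r = 11 ft, Height h = 7 ft
Formula: V = pi * r^2 * h
r^2 = 121
V = pi * 121 * 7
V = 847 * pi
V = 2660.93
2660.93 ft^3


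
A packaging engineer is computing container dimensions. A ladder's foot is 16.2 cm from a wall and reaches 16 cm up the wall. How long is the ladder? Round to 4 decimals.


Shape: right triangle
Legs a = 16.2 cm, b = 16 cm
Formula: c = sqrt(a^2 + b^2)
a^2 = 262.44, b^2 = 256
a^2 + b^2 = 518.44
c = sqrt(518.44)
c = 22.7693
22.7693 cm


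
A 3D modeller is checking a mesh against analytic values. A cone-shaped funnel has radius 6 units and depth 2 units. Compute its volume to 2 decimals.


Shape: cone
Radius r = 6 units, Height h = 2 units
Formula: V = (1/3) * pi * r^2 * h
r^2 = 36
pi * r^2 * h = pi * 36 * 2 = 72 * pi
V = 72 * pi / 3
V = 75.4
75.4 units^3


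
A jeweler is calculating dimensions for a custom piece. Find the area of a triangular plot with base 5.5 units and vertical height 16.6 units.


Shape: triangle
Base b = 5.5 units, Height h = 16.6 units
Formula: A = (1/2) * b * h
A = 0.5 * 5.5 * 16.6
A = 0.5 * 91.3
A = 45.65
45.65 units^2


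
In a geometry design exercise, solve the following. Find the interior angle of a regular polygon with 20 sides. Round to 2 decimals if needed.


Shape: regular icosagon (20 sides)
Formula: interior angle = (n - 2) * 180 / n
(n - 2) = 18
(n - 2) * 180 = 3240
angle = 3240 / 20
angle = 162
162 degrees


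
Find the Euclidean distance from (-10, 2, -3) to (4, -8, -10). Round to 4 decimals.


3D distance between two points
P1 = (-10, 2, -3), P2 = (4, -8, -10)
Formula: d = sqrt((x2-x1)^2 + (y2-y1)^2 + (z2-z1)^2)
dx = 4 - -10 = 14
dy = -8 - 2 = -10
dz = -10 - -3 = -7
dx^2 + dy^2 + dz^2 = 196 + 100 + 49 = 345
d = sqrt(345)
d = 18.5742
18.5742 units


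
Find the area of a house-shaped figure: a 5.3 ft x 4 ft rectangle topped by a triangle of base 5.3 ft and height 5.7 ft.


Composite shape: rectangle + triangle
Rectangle area = 5.3 * 4 = 21.2
Triangle area = 0.5 * 5.3 * 5.7 = 15.105
Total = 21.2 + 15.105
Total = 36.305
36.305 ft^2


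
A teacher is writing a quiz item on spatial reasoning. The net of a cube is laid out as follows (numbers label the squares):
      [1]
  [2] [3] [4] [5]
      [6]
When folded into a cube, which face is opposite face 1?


Net: cross layout. Take square 3 as the base (bottom).
Fold the four squares in the horizontal row up around 3: 2 -> left, 4 -> right, 5 wraps to the top.
Fold 1 and 6 up from 3: 1 -> back, 6 -> front.
Opposite pairs are therefore: (1, 6), (2, 4), (3, 5).
Face 1 is opposite face 6.
face 6


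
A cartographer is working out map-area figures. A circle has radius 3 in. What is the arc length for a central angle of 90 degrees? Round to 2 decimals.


Shape: circular arc
Radius r = 3 in, Angle = 90 degrees
Formula: L = (angle/360) * 2 * pi * r
2 * pi * r = 6 * pi
L = (90/360) * 6 * pi
L = 1.5 * pi
L = 4.71
4.71 in


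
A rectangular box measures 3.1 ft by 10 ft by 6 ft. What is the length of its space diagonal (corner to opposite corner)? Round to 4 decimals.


Shape: rectangular box (space diagonal)
l = 3.1 ft, w = 10 ft, h = 6 ft
Visualize: the diagonal of the base, then a right triangle with that diagonal and the height.
Formula: d = sqrt(l^2 + w^2 + h^2)
l^2 + w^2 + h^2 = 9.61 + 100 + 36 = 145.61
d = sqrt(145.61)
d = 12.0669
12.0669 ft


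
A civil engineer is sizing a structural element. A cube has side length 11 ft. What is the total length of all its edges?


Shape: cube
Side s = 11 ft
A cube has 12 edges, all equal.
Formula: total edge length = 12 * s
Total = 12 * 11
Total = 132
132 ft


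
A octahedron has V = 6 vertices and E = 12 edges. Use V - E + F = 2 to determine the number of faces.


Polyhedron: octahedron
Euler's formula for convex polyhedra: V - E + F = 2
Given: V = 6 vertices and E = 12 edges
Solve for F:
F = 2 + E - V = 2 + 12 - 6 = 8
8 faces


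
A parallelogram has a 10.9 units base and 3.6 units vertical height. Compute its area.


Shape: parallelogram
Base b = 10.9 units, Height h = 3.6 units
Formula: A = b * h
A = 10.9 * 3.6
A = 39.24
39.24 units^2


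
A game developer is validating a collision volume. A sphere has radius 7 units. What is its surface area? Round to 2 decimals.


Shape: sphere
Radius r = 7 units
Formula: SA = 4 * pi * r^2
r^2 = 49
SA = 4 * pi * 49
SA = 196 * pi
SA = 615.75
615.75 units^2


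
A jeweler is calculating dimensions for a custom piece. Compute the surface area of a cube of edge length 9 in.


Shape: cube
Side s = 9 in
A cube has 6 square faces.
Formula: SA = 6 * s^2
s^2 = 81
SA = 6 * 81
SA = 486
486 in^2


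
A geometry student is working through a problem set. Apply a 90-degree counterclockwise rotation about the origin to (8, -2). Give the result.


Transformation: rotation about the origin
Original point: (8, -2)
Rule for 90 deg counterclockwise: (x, y) -> (-y, x)
Apply: (8, -2) -> (2, 8)
(2, 8)


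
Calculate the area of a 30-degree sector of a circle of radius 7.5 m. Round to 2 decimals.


Shape: circular sector
Radius r = 7.5 m, Angle = 30 degrees
Formula: A = (angle/360) * pi * r^2
r^2 = 56.25
Fraction of circle = 30/360
A = (30/360) * pi * 56.25
A = 4.6875 * pi
A = 14.73
14.73 m^2


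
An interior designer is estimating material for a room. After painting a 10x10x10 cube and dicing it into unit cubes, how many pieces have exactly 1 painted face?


Large cube: 10 x 10 x 10, cut into unit cubes.
n = 10, so n - 2 = 8
Cubes with 1 painted face lie in the interior of each face.
A cube has 6 faces; each contributes (n - 2)^2 = 64 such cubes.
Count = 6 * 64 = 384
384 unit cubes


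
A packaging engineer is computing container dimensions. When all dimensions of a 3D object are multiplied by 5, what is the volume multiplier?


Linear scale factor k = 5
Rule: under a linear scaling by k, volumes scale by k^3.
k^3 = 5 * 5 * 5
k^3 = 25 * 5
k^3 = 125
Volume scales by a factor of 125.
125 (dimensionless)


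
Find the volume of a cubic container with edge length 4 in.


Shape: cube
Side s = 4 in
Formula: V = s^3
V = 4 * 4 * 4
V = 16 * 4
V = 64
64 in^3


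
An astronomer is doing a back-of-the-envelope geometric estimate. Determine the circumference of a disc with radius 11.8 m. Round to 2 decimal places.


Shape: circle
Radius r = 11.8 m
Formula: C = 2 * pi * r
C = 2 * pi * 11.8
C = 23.6 * pi
C = 74.14
74.14 m


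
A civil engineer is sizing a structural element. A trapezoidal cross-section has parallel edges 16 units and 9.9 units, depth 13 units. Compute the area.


Shape: trapezoid
Parallel sides a = 16 units, b = 9.9 units; Height h = 13 units
Formula: A = (a + b) * h / 2
a + b = 16 + 9.9 = 25.9
A = 25.9 * 13 / 2
A = 336.7 / 2
A = 168.35
168.35 units^2


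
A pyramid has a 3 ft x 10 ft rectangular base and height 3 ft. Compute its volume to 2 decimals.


Shape: rectangular pyramid
Base: 3 ft x 10 ft, Height h = 3 ft
Formula: V = (1/3) * base_area * h
base_area = 3 * 10 = 30
base_area * h = 30 * 3 = 90
V = 90 / 3
V = 30
30 ft^3


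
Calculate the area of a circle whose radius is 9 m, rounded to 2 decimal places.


Shape: circle
Radius r = 9 m
Formula: A = pi * r^2
r^2 = 9^2 = 81
A = pi * 81
A = 254.47
254.47 m^2


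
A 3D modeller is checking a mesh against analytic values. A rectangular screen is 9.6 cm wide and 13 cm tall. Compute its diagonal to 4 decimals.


Shape: rectangle (diagonal via Pythagoras)
Sides: 9.6 cm and 13 cm
Formula: d = sqrt(l^2 + w^2)
l^2 = 92.16, w^2 = 169
l^2 + w^2 = 261.16
d = sqrt(261.16)
d = 16.1604
16.1604 cm


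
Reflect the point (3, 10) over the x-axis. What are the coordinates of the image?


Transformation: reflection
Original point: (3, 10)
Rule for reflection over the x-axis: (x, y) -> (x, -y)
Apply: (3, 10) -> (3, -10)
(3, -10)


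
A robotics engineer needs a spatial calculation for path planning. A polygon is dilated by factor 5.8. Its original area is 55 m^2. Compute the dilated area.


Linear scale factor k = 5.8
Original area = 55 m^2
Rule: under a linear scaling by k, areas scale by k^2.
k^2 = 5.8^2 = 33.64
New area = 55 * 33.64
New area = 1850.2
1850.2 m^2


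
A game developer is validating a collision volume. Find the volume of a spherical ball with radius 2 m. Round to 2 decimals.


Shape: sphere
Radius r = 2 m
Formula: V = (4/3) * pi * r^3
r^3 = 8
(4/3) * 8 = 10.666667
V = 10.666667 * pi
V = 33.51
33.51 m^3


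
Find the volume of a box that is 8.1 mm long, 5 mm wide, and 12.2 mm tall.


Shape: rectangular prism
l = 8.1 mm, w = 5 mm, h = 12.2 mm
Formula: V = l * w * h
V = 8.1 * 5 * 12.2
V = 40.5 * 12.2
V = 494.1
494.1 mm^3


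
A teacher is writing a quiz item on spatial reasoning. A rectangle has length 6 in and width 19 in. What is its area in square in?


Shape: rectangle
Length l = 6 in, Width w = 19 in
Formula: A = l * w
A = 6 * 19
A = 114
114 in^2


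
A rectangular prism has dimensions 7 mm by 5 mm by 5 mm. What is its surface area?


Shape: rectangular prism
l = 7 mm, w = 5 mm, h = 5 mm
Formula: SA = 2(lw + lh + wh)
lw = 35, lh = 35, wh = 25
lw + lh + wh = 95
SA = 2 * 95
SA = 190
190 mm^2


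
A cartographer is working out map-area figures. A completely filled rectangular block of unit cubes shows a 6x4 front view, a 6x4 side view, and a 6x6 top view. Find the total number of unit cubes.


Orthographic views of a solid rectangular block:
Front view 6 x 4 -> length = 6, height = 4
Side view 6 x 4 -> width = 6, height = 4 (consistent)
Top view 6 x 6 -> confirms length = 6, width = 6
The block is 6 x 6 x 4.
Total unit cubes = 6 * 6 * 4 = 144
144 unit cubes


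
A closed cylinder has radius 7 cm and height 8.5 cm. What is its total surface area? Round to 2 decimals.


Shape: closed cylinder
Radius r = 7 cm, Height h = 8.5 cm
Formula: SA = 2*pi*r^2 + 2*pi*r*h = 2*pi*r*(r + h)
r + h = 15.5
2 * r * (r + h) = 2 * 7 * 15.5 = 217
SA = 217 * pi
SA = 681.73
681.73 cm^2


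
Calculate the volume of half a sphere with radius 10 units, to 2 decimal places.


Shape: hemisphere (half of a sphere)
Radius r = 10 units
Formula: V = (1/2) * (4/3) * pi * r^3 = (2/3) * pi * r^3
r^3 = 1000
(2/3) * 1000 = 666.666667
V = 666.666667 * pi
V = 2094.4
2094.4 units^3


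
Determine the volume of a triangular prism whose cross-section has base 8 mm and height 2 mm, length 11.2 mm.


Shape: triangular prism
Triangle base = 8 mm, triangle height = 2 mm, prism length L = 11.2 mm
Formula: V = (1/2 * b * h_tri) * L
Cross-section area = 0.5 * 8 * 2 = 8
V = 8 * 11.2
V = 89.6
89.6 mm^3


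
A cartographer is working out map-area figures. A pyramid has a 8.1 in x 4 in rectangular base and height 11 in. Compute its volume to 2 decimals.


Shape: rectangular pyramid
Base: 8.1 in x 4 in, Height h = 11 in
Formula: V = (1/3) * base_area * h
base_area = 8.1 * 4 = 32.4
base_area * h = 32.4 * 11 = 356.4
V = 356.4 / 3
V = 118.8
118.8 in^3


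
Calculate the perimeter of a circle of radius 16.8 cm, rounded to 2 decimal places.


Shape: circle
Radius r = 16.8 cm
Formula: C = 2 * pi * r
C = 2 * pi * 16.8
C = 33.6 * pi
C = 105.56
105.56 cm


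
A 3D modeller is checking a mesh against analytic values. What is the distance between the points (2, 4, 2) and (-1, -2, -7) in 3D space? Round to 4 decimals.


3D distance between two points
P1 = (2, 4, 2), P2 = (-1, -2, -7)
Formula: d = sqrt((x2-x1)^2 + (y2-y1)^2 + (z2-z1)^2)
dx = -1 - 2 = -3
dy = -2 - 4 = -6
dz = -7 - 2 = -9
dx^2 + dy^2 + dz^2 = 9 + 36 + 81 = 126
d = sqrt(126)
d = 11.225
11.225 units


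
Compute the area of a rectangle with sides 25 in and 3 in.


Shape: rectangle
Length l = 25 in, Width w = 3 in
Formula: A = l * w
A = 25 * 3
A = 75
75 in^2


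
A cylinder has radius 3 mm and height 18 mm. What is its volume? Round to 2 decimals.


Shape: cylinder
Radius r = 3 mm, Height h = 18 mm
Formula: V = pi * r^2 * h
r^2 = 9
V = pi * 9 * 18
V = 162 * pi
V = 508.94
508.94 mm^3


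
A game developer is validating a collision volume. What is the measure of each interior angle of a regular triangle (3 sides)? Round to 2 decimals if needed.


Shape: regular triangle (3 sides)
Formula: interior angle = (n - 2) * 180 / n
(n - 2) = 1
(n - 2) * 180 = 180
angle = 180 / 3
angle = 60
60 degrees


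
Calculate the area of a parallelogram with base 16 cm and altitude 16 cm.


Shape: parallelogram
Base b = 16 cm, Height h = 16 cm
Formula: A = b * h
A = 16 * 16
A = 256
256 cm^2


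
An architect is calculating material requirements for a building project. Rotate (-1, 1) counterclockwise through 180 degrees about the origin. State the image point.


Transformation: rotation about the origin
Original point: (-1, 1)
Rule for 180 deg: (x, y) -> (-x, -y)
Apply: (-1, 1) -> (1, -1)
(1, -1)


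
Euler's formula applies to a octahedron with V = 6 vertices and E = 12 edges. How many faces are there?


Polyhedron: octahedron
Euler's formula for convex polyhedra: V - E + F = 2
Given: V = 6 vertices and E = 12 edges
Solve for F:
F = 2 + E - V = 2 + 12 - 6 = 8
8 faces


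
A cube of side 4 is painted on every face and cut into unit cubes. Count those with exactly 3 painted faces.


Large cube: 4 x 4 x 4, cut into unit cubes.
Cubes with 3 painted faces are at the corners. A cube always has 8 corners.
Count = 8
8 unit cubes


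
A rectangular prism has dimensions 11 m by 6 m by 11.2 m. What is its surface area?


Shape: rectangular prism
l = 11 m, w = 6 m, h = 11.2 m
Formula: SA = 2(lw + lh + wh)
lw = 66, lh = 123.2, wh = 67.2
lw + lh + wh = 256.4
SA = 2 * 256.4
SA = 512.8
512.8 m^2


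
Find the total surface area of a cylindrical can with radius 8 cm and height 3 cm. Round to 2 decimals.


Shape: closed cylinder
Radius r = 8 cm, Height h = 3 cm
Formula: SA = 2*pi*r^2 + 2*pi*r*h = 2*pi*r*(r + h)
r + h = 11
2 * r * (r + h) = 2 * 8 * 11 = 176
SA = 176 * pi
SA = 552.92
552.92 cm^2


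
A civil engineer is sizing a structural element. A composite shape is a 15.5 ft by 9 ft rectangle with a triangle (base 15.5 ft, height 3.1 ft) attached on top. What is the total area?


Composite shape: rectangle + triangle
Rectangle area = 15.5 * 9 = 139.5
Triangle area = 0.5 * 15.5 * 3.1 = 24.025
Total = 139.5 + 24.025
Total = 163.525
163.525 ft^2


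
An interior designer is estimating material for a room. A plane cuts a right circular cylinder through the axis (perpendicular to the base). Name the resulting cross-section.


Solid: right circular cylinder
Cutting plane: through the axis (perpendicular to the base)
Visualize the intersection of the plane with the solid's surface.
The boundary of the cut region is a rectangle.
rectangle


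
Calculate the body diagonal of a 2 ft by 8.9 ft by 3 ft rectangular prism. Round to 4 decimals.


Shape: rectangular box (space diagonal)
l = 2 ft, w = 8.9 ft, h = 3 ft
Visualize: the diagonal of the base, then a right triangle with that diagonal and the height.
Formula: d = sqrt(l^2 + w^2 + h^2)
l^2 + w^2 + h^2 = 4 + 79.21 + 9 = 92.21
d = sqrt(92.21)
d = 9.6026
9.6026 ft


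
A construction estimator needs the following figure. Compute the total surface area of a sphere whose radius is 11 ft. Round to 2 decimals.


Shape: sphere
Radius r = 11 ft
Formula: SA = 4 * pi * r^2
r^2 = 121
SA = 4 * pi * 121
SA = 484 * pi
SA = 1520.53
1520.53 ft^2


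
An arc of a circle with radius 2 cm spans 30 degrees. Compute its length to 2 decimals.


Shape: circular arc
Radius r = 2 cm, Angle = 30 degrees
Formula: L = (angle/360) * 2 * pi * r
2 * pi * r = 4 * pi
L = (30/360) * 4 * pi
L = 0.333333 * pi
L = 1.05
1.05 cm


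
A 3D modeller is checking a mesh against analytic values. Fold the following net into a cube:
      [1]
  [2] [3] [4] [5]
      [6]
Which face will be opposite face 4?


Net: cross layout. Take square 3 as the base (bottom).
Fold the four squares in the horizontal row up around 3: 2 -> left, 4 -> right, 5 wraps to the top.
Fold 1 and 6 up from 3: 1 -> back, 6 -> front.
Opposite pairs are therefore: (1, 6), (2, 4), (3, 5).
Face 4 is opposite face 2.
face 2


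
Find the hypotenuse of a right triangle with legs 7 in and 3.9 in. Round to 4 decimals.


Shape: right triangle
Legs a = 7 in, b = 3.9 in
Formula: c = sqrt(a^2 + b^2)
a^2 = 49, b^2 = 15.21
a^2 + b^2 = 64.21
c = sqrt(64.21)
c = 8.0131
8.0131 in


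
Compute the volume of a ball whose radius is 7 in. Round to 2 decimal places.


Shape: sphere
Radius r = 7 in
Formula: V = (4/3) * pi * r^3
r^3 = 343
(4/3) * 343 = 457.333333
V = 457.333333 * pi
V = 1436.76
1436.76 in^3


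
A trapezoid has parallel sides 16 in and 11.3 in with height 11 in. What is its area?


Shape: trapezoid
Parallel sides a = 16 in, b = 11.3 in; Height h = 11 in
Formula: A = (a + b) * h / 2
a + b = 16 + 11.3 = 27.3
A = 27.3 * 11 / 2
A = 300.3 / 2
A = 150.15
150.15 in^2


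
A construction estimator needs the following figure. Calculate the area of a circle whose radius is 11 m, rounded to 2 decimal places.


Shape: circle
Radius r = 11 m
Formula: A = pi * r^2
r^2 = 11^2 = 121
A = pi * 121
A = 380.13
380.13 m^2


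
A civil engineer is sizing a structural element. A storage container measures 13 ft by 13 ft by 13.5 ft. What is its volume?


Shape: rectangular prism
l = 13 ft, w = 13 ft, h = 13.5 ft
Formula: V = l * w * h
V = 13 * 13 * 13.5
V = 169 * 13.5
V = 2281.5
2281.5 ft^3


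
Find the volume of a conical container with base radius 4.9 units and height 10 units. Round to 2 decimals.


Shape: cone
Radius r = 4.9 units, Height h = 10 units
Formula: V = (1/3) * pi * r^2 * h
r^2 = 24.01
pi * r^2 * h = pi * 24.01 * 10 = 240.1 * pi
V = 240.1 * pi / 3
V = 251.43
251.43 units^3


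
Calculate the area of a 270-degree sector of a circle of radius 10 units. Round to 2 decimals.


Shape: circular sector
Radius r = 10 units, Angle = 270 degrees
Formula: A = (angle/360) * pi * r^2
r^2 = 100
Fraction of circle = 270/360
A = (270/360) * pi * 100
A = 75 * pi
A = 235.62
235.62 units^2


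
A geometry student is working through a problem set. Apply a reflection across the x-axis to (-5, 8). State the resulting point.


Transformation: reflection
Original point: (-5, 8)
Rule for reflection over the x-axis: (x, y) -> (x, -y)
Apply: (-5, 8) -> (-5, -8)
(-5, -8)


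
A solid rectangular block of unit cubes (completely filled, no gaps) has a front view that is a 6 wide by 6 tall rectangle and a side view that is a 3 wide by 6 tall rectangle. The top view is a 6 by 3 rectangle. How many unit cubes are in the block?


Orthographic views of a solid rectangular block:
Front view 6 x 6 -> length = 6, height = 6
Side view 3 x 6 -> width = 3, height = 6 (consistent)
Top view 6 x 3 -> confirms length = 6, width = 3
The block is 6 x 3 x 6.
Total unit cubes = 6 * 3 * 6 = 108
108 unit cubes


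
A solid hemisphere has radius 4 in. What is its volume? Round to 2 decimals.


Shape: hemisphere (half of a sphere)
Radius r = 4 in
Formula: V = (1/2) * (4/3) * pi * r^3 = (2/3) * pi * r^3
r^3 = 64
(2/3) * 64 = 42.666667
V = 42.666667 * pi
V = 134.04
134.04 in^3


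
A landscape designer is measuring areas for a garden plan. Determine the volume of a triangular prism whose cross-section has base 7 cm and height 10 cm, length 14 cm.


Shape: triangular prism
Triangle base = 7 cm, triangle height = 10 cm, prism length L = 14 cm
Formula: V = (1/2 * b * h_tri) * L
Cross-section area = 0.5 * 7 * 10 = 35
V = 35 * 14
V = 490
490 cm^3


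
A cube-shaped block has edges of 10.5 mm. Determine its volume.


Shape: cube
Side s = 10.5 mm
Formula: V = s^3
V = 10.5 * 10.5 * 10.5
V = 110.25 * 10.5
V = 1157.625
1157.625 mm^3


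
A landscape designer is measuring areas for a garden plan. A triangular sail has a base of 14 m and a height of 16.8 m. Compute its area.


Shape: triangle
Base b = 14 m, Height h = 16.8 m
Formula: A = (1/2) * b * h
A = 0.5 * 14 * 16.8
A = 0.5 * 235.2
A = 117.6
117.6 m^2


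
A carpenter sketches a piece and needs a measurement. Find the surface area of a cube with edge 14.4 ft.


Shape: cube
Side s = 14.4 ft
A cube has 6 square faces.
Formula: SA = 6 * s^2
s^2 = 207.36
SA = 6 * 207.36
SA = 1244.16
1244.16 ft^2


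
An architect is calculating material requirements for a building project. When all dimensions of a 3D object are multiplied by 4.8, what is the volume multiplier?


Linear scale factor k = 4.8
Rule: under a linear scaling by k, volumes scale by k^3.
k^3 = 4.8 * 4.8 * 4.8
k^3 = 23.04 * 4.8
k^3 = 110.592
Volume scales by a factor of 110.592.
110.592 (dimensionless)


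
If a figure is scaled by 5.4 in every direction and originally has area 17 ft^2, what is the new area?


Linear scale factor k = 5.4
Original area = 17 ft^2
Rule: under a linear scaling by k, areas scale by k^2.
k^2 = 5.4^2 = 29.16
New area = 17 * 29.16
New area = 495.72
495.72 ft^2


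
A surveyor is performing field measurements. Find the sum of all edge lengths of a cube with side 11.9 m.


Shape: cube
Side s = 11.9 m
A cube has 12 edges, all equal.
Formula: total edge length = 12 * s
Total = 12 * 11.9
Total = 142.8
142.8 m


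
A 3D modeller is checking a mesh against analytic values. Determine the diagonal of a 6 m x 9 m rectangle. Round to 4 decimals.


Shape: rectangle (diagonal via Pythagoras)
Sides: 6 m and 9 m
Formula: d = sqrt(l^2 + w^2)
l^2 = 36, w^2 = 81
l^2 + w^2 = 117
d = sqrt(117)
d = 10.8167
10.8167 m
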